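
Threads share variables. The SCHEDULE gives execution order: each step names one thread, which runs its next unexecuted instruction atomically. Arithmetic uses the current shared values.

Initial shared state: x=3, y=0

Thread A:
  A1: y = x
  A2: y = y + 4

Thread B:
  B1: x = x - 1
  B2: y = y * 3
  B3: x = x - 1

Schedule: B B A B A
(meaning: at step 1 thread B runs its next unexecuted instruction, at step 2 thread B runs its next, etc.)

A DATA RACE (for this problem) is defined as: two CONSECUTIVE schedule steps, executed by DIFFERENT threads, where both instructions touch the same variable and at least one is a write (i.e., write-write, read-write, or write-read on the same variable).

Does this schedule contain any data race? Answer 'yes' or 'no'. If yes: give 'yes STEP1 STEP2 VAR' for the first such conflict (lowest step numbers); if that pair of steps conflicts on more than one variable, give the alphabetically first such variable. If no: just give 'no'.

Steps 1,2: same thread (B). No race.
Steps 2,3: B(y = y * 3) vs A(y = x). RACE on y (W-W).
Steps 3,4: A(y = x) vs B(x = x - 1). RACE on x (R-W).
Steps 4,5: B(r=x,w=x) vs A(r=y,w=y). No conflict.
First conflict at steps 2,3.

Answer: yes 2 3 y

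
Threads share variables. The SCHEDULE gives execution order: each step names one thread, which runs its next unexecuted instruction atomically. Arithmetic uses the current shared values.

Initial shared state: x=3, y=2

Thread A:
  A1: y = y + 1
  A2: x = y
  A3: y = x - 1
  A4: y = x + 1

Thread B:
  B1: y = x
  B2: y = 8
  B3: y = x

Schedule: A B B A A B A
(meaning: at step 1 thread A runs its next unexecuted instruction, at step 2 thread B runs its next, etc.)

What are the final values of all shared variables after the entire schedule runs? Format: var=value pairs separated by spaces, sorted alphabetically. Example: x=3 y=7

Answer: x=8 y=9

Derivation:
Step 1: thread A executes A1 (y = y + 1). Shared: x=3 y=3. PCs: A@1 B@0
Step 2: thread B executes B1 (y = x). Shared: x=3 y=3. PCs: A@1 B@1
Step 3: thread B executes B2 (y = 8). Shared: x=3 y=8. PCs: A@1 B@2
Step 4: thread A executes A2 (x = y). Shared: x=8 y=8. PCs: A@2 B@2
Step 5: thread A executes A3 (y = x - 1). Shared: x=8 y=7. PCs: A@3 B@2
Step 6: thread B executes B3 (y = x). Shared: x=8 y=8. PCs: A@3 B@3
Step 7: thread A executes A4 (y = x + 1). Shared: x=8 y=9. PCs: A@4 B@3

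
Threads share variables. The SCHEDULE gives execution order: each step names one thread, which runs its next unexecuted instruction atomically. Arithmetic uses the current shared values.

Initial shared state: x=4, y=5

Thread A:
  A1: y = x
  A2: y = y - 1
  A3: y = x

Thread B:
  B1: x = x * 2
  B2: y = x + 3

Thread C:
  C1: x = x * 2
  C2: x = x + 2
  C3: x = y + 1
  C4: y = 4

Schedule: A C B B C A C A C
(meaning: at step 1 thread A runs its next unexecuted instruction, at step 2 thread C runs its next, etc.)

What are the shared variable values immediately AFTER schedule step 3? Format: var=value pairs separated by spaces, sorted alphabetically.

Answer: x=16 y=4

Derivation:
Step 1: thread A executes A1 (y = x). Shared: x=4 y=4. PCs: A@1 B@0 C@0
Step 2: thread C executes C1 (x = x * 2). Shared: x=8 y=4. PCs: A@1 B@0 C@1
Step 3: thread B executes B1 (x = x * 2). Shared: x=16 y=4. PCs: A@1 B@1 C@1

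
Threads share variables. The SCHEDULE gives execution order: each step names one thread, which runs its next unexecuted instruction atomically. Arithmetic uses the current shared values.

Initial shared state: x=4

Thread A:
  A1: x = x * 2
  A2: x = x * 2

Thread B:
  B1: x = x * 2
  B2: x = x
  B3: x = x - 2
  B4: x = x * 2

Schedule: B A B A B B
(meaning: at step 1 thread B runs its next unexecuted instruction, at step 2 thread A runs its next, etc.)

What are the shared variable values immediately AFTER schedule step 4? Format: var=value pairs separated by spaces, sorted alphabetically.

Answer: x=32

Derivation:
Step 1: thread B executes B1 (x = x * 2). Shared: x=8. PCs: A@0 B@1
Step 2: thread A executes A1 (x = x * 2). Shared: x=16. PCs: A@1 B@1
Step 3: thread B executes B2 (x = x). Shared: x=16. PCs: A@1 B@2
Step 4: thread A executes A2 (x = x * 2). Shared: x=32. PCs: A@2 B@2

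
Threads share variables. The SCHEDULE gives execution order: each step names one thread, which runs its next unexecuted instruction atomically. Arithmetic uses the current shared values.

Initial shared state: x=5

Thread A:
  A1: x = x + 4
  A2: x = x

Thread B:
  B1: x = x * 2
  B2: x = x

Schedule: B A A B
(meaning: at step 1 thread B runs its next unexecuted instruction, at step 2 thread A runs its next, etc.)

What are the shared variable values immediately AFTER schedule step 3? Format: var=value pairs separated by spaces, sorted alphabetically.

Answer: x=14

Derivation:
Step 1: thread B executes B1 (x = x * 2). Shared: x=10. PCs: A@0 B@1
Step 2: thread A executes A1 (x = x + 4). Shared: x=14. PCs: A@1 B@1
Step 3: thread A executes A2 (x = x). Shared: x=14. PCs: A@2 B@1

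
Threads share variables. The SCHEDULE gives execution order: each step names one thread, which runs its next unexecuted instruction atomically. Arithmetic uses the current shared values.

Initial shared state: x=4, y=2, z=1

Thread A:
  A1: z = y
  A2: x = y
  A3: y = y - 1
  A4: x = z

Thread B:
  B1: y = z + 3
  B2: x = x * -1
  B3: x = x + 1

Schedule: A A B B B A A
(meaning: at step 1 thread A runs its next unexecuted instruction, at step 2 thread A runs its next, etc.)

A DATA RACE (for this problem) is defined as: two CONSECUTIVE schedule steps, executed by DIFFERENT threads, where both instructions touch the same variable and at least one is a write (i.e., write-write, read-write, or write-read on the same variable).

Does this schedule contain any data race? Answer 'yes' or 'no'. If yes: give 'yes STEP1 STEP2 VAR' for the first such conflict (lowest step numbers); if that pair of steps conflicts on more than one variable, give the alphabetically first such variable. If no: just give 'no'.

Steps 1,2: same thread (A). No race.
Steps 2,3: A(x = y) vs B(y = z + 3). RACE on y (R-W).
Steps 3,4: same thread (B). No race.
Steps 4,5: same thread (B). No race.
Steps 5,6: B(r=x,w=x) vs A(r=y,w=y). No conflict.
Steps 6,7: same thread (A). No race.
First conflict at steps 2,3.

Answer: yes 2 3 y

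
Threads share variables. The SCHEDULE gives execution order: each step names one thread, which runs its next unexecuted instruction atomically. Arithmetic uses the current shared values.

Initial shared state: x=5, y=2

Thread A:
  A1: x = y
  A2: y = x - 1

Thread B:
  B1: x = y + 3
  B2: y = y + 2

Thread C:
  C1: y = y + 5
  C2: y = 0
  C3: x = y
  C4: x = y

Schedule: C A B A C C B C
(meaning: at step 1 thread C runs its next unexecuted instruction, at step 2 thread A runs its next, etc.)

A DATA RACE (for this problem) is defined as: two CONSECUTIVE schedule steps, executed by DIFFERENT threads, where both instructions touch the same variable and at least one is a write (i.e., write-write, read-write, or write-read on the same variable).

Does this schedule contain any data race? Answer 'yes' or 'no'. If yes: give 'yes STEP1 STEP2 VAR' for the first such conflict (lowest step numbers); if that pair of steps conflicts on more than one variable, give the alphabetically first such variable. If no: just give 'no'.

Steps 1,2: C(y = y + 5) vs A(x = y). RACE on y (W-R).
Steps 2,3: A(x = y) vs B(x = y + 3). RACE on x (W-W).
Steps 3,4: B(x = y + 3) vs A(y = x - 1). RACE on x (W-R), y (R-W). Multiple vars; alphabetically first is x.
Steps 4,5: A(y = x - 1) vs C(y = 0). RACE on y (W-W).
Steps 5,6: same thread (C). No race.
Steps 6,7: C(x = y) vs B(y = y + 2). RACE on y (R-W).
Steps 7,8: B(y = y + 2) vs C(x = y). RACE on y (W-R).
First conflict at steps 1,2.

Answer: yes 1 2 y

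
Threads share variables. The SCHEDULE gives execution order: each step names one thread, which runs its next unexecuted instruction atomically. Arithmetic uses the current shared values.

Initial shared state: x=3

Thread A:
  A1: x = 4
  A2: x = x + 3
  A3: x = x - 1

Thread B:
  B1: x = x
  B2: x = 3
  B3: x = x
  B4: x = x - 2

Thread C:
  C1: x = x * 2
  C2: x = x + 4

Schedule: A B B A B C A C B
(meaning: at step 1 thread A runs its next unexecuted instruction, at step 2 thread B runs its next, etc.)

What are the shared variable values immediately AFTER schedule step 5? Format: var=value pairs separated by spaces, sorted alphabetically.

Answer: x=6

Derivation:
Step 1: thread A executes A1 (x = 4). Shared: x=4. PCs: A@1 B@0 C@0
Step 2: thread B executes B1 (x = x). Shared: x=4. PCs: A@1 B@1 C@0
Step 3: thread B executes B2 (x = 3). Shared: x=3. PCs: A@1 B@2 C@0
Step 4: thread A executes A2 (x = x + 3). Shared: x=6. PCs: A@2 B@2 C@0
Step 5: thread B executes B3 (x = x). Shared: x=6. PCs: A@2 B@3 C@0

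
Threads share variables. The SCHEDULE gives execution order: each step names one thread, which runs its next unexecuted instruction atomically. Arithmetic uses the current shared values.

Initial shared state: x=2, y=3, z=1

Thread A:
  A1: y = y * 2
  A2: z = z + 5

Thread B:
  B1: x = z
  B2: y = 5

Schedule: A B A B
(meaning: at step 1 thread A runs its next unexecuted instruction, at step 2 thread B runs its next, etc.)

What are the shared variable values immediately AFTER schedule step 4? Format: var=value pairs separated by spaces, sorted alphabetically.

Answer: x=1 y=5 z=6

Derivation:
Step 1: thread A executes A1 (y = y * 2). Shared: x=2 y=6 z=1. PCs: A@1 B@0
Step 2: thread B executes B1 (x = z). Shared: x=1 y=6 z=1. PCs: A@1 B@1
Step 3: thread A executes A2 (z = z + 5). Shared: x=1 y=6 z=6. PCs: A@2 B@1
Step 4: thread B executes B2 (y = 5). Shared: x=1 y=5 z=6. PCs: A@2 B@2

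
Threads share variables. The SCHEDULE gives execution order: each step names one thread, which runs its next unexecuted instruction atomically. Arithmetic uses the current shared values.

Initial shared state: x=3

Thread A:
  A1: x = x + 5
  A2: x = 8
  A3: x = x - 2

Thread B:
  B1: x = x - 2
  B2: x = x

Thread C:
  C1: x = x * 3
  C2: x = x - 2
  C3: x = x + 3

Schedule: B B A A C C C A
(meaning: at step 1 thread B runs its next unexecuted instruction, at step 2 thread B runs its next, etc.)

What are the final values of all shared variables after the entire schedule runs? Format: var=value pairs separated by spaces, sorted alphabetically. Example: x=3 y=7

Step 1: thread B executes B1 (x = x - 2). Shared: x=1. PCs: A@0 B@1 C@0
Step 2: thread B executes B2 (x = x). Shared: x=1. PCs: A@0 B@2 C@0
Step 3: thread A executes A1 (x = x + 5). Shared: x=6. PCs: A@1 B@2 C@0
Step 4: thread A executes A2 (x = 8). Shared: x=8. PCs: A@2 B@2 C@0
Step 5: thread C executes C1 (x = x * 3). Shared: x=24. PCs: A@2 B@2 C@1
Step 6: thread C executes C2 (x = x - 2). Shared: x=22. PCs: A@2 B@2 C@2
Step 7: thread C executes C3 (x = x + 3). Shared: x=25. PCs: A@2 B@2 C@3
Step 8: thread A executes A3 (x = x - 2). Shared: x=23. PCs: A@3 B@2 C@3

Answer: x=23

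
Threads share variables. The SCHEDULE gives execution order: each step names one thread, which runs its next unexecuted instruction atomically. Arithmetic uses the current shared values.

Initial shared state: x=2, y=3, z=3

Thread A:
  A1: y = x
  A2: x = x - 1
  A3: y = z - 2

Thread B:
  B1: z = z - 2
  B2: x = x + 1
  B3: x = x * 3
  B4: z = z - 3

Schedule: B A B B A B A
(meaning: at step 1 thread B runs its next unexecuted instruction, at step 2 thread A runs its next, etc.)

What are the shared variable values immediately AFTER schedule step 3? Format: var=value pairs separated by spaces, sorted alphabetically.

Answer: x=3 y=2 z=1

Derivation:
Step 1: thread B executes B1 (z = z - 2). Shared: x=2 y=3 z=1. PCs: A@0 B@1
Step 2: thread A executes A1 (y = x). Shared: x=2 y=2 z=1. PCs: A@1 B@1
Step 3: thread B executes B2 (x = x + 1). Shared: x=3 y=2 z=1. PCs: A@1 B@2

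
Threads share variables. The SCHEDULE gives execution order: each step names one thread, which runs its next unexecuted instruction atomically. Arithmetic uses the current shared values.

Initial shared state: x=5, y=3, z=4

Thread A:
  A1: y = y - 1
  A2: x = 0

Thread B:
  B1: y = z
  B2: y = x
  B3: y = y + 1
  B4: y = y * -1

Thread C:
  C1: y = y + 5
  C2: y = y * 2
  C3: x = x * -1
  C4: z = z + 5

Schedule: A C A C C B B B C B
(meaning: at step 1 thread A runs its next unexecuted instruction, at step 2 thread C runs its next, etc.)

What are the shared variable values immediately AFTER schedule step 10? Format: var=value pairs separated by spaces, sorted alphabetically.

Answer: x=0 y=-1 z=9

Derivation:
Step 1: thread A executes A1 (y = y - 1). Shared: x=5 y=2 z=4. PCs: A@1 B@0 C@0
Step 2: thread C executes C1 (y = y + 5). Shared: x=5 y=7 z=4. PCs: A@1 B@0 C@1
Step 3: thread A executes A2 (x = 0). Shared: x=0 y=7 z=4. PCs: A@2 B@0 C@1
Step 4: thread C executes C2 (y = y * 2). Shared: x=0 y=14 z=4. PCs: A@2 B@0 C@2
Step 5: thread C executes C3 (x = x * -1). Shared: x=0 y=14 z=4. PCs: A@2 B@0 C@3
Step 6: thread B executes B1 (y = z). Shared: x=0 y=4 z=4. PCs: A@2 B@1 C@3
Step 7: thread B executes B2 (y = x). Shared: x=0 y=0 z=4. PCs: A@2 B@2 C@3
Step 8: thread B executes B3 (y = y + 1). Shared: x=0 y=1 z=4. PCs: A@2 B@3 C@3
Step 9: thread C executes C4 (z = z + 5). Shared: x=0 y=1 z=9. PCs: A@2 B@3 C@4
Step 10: thread B executes B4 (y = y * -1). Shared: x=0 y=-1 z=9. PCs: A@2 B@4 C@4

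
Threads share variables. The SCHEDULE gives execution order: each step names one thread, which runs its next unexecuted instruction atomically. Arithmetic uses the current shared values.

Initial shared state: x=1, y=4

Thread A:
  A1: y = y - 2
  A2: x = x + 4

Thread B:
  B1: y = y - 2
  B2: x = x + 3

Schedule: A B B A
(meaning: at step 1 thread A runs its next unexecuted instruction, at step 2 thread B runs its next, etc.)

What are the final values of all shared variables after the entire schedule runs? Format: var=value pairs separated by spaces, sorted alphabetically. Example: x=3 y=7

Answer: x=8 y=0

Derivation:
Step 1: thread A executes A1 (y = y - 2). Shared: x=1 y=2. PCs: A@1 B@0
Step 2: thread B executes B1 (y = y - 2). Shared: x=1 y=0. PCs: A@1 B@1
Step 3: thread B executes B2 (x = x + 3). Shared: x=4 y=0. PCs: A@1 B@2
Step 4: thread A executes A2 (x = x + 4). Shared: x=8 y=0. PCs: A@2 B@2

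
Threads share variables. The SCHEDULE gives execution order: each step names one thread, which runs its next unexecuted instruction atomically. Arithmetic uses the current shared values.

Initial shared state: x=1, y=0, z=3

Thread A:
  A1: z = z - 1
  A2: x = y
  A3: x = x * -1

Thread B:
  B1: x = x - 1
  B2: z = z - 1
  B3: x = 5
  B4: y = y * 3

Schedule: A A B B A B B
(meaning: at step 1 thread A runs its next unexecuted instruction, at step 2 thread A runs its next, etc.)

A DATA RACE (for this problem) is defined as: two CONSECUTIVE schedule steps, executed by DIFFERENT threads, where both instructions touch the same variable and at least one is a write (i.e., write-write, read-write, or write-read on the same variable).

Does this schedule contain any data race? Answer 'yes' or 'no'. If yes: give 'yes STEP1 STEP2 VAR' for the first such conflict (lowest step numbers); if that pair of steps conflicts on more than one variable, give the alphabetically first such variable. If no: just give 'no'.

Answer: yes 2 3 x

Derivation:
Steps 1,2: same thread (A). No race.
Steps 2,3: A(x = y) vs B(x = x - 1). RACE on x (W-W).
Steps 3,4: same thread (B). No race.
Steps 4,5: B(r=z,w=z) vs A(r=x,w=x). No conflict.
Steps 5,6: A(x = x * -1) vs B(x = 5). RACE on x (W-W).
Steps 6,7: same thread (B). No race.
First conflict at steps 2,3.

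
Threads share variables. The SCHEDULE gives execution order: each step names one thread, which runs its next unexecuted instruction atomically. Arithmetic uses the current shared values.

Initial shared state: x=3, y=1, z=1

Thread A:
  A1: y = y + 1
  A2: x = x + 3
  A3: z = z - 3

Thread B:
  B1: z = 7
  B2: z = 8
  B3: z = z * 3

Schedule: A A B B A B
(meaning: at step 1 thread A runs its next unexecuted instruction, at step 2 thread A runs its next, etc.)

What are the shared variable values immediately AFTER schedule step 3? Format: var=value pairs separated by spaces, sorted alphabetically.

Step 1: thread A executes A1 (y = y + 1). Shared: x=3 y=2 z=1. PCs: A@1 B@0
Step 2: thread A executes A2 (x = x + 3). Shared: x=6 y=2 z=1. PCs: A@2 B@0
Step 3: thread B executes B1 (z = 7). Shared: x=6 y=2 z=7. PCs: A@2 B@1

Answer: x=6 y=2 z=7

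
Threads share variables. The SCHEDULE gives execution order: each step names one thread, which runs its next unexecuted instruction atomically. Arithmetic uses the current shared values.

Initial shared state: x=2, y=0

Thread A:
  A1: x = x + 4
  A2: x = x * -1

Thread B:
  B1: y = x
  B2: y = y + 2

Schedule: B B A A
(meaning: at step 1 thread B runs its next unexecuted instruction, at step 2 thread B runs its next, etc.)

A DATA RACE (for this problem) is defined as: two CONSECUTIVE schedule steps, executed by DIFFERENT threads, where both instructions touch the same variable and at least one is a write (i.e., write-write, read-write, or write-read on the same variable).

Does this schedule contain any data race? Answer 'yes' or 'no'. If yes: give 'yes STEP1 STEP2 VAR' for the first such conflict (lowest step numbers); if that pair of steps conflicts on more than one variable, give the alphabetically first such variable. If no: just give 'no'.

Answer: no

Derivation:
Steps 1,2: same thread (B). No race.
Steps 2,3: B(r=y,w=y) vs A(r=x,w=x). No conflict.
Steps 3,4: same thread (A). No race.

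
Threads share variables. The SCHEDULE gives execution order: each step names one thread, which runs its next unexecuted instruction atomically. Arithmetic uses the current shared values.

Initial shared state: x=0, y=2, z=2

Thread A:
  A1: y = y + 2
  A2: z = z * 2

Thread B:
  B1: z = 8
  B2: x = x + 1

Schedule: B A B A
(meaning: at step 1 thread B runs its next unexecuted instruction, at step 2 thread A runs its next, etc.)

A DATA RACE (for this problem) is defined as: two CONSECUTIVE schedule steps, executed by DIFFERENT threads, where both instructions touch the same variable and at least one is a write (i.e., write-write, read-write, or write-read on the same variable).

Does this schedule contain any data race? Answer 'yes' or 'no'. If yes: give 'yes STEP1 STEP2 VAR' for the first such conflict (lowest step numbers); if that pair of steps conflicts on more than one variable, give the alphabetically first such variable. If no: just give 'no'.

Steps 1,2: B(r=-,w=z) vs A(r=y,w=y). No conflict.
Steps 2,3: A(r=y,w=y) vs B(r=x,w=x). No conflict.
Steps 3,4: B(r=x,w=x) vs A(r=z,w=z). No conflict.

Answer: no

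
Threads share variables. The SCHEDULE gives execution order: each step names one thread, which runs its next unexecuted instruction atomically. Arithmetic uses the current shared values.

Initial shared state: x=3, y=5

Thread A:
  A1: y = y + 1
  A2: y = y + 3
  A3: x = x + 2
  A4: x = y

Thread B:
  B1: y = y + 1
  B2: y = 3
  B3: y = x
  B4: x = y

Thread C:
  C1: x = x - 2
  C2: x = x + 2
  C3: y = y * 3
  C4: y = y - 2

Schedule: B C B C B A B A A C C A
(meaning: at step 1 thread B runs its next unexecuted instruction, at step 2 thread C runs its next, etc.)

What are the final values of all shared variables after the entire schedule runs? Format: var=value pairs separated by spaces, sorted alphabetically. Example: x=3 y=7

Answer: x=19 y=19

Derivation:
Step 1: thread B executes B1 (y = y + 1). Shared: x=3 y=6. PCs: A@0 B@1 C@0
Step 2: thread C executes C1 (x = x - 2). Shared: x=1 y=6. PCs: A@0 B@1 C@1
Step 3: thread B executes B2 (y = 3). Shared: x=1 y=3. PCs: A@0 B@2 C@1
Step 4: thread C executes C2 (x = x + 2). Shared: x=3 y=3. PCs: A@0 B@2 C@2
Step 5: thread B executes B3 (y = x). Shared: x=3 y=3. PCs: A@0 B@3 C@2
Step 6: thread A executes A1 (y = y + 1). Shared: x=3 y=4. PCs: A@1 B@3 C@2
Step 7: thread B executes B4 (x = y). Shared: x=4 y=4. PCs: A@1 B@4 C@2
Step 8: thread A executes A2 (y = y + 3). Shared: x=4 y=7. PCs: A@2 B@4 C@2
Step 9: thread A executes A3 (x = x + 2). Shared: x=6 y=7. PCs: A@3 B@4 C@2
Step 10: thread C executes C3 (y = y * 3). Shared: x=6 y=21. PCs: A@3 B@4 C@3
Step 11: thread C executes C4 (y = y - 2). Shared: x=6 y=19. PCs: A@3 B@4 C@4
Step 12: thread A executes A4 (x = y). Shared: x=19 y=19. PCs: A@4 B@4 C@4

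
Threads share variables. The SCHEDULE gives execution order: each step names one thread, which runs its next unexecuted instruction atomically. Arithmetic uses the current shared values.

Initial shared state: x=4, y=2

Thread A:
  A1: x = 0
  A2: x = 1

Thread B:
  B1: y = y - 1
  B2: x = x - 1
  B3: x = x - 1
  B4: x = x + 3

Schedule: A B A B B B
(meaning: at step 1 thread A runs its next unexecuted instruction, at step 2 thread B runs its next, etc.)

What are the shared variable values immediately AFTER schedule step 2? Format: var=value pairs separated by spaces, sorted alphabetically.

Step 1: thread A executes A1 (x = 0). Shared: x=0 y=2. PCs: A@1 B@0
Step 2: thread B executes B1 (y = y - 1). Shared: x=0 y=1. PCs: A@1 B@1

Answer: x=0 y=1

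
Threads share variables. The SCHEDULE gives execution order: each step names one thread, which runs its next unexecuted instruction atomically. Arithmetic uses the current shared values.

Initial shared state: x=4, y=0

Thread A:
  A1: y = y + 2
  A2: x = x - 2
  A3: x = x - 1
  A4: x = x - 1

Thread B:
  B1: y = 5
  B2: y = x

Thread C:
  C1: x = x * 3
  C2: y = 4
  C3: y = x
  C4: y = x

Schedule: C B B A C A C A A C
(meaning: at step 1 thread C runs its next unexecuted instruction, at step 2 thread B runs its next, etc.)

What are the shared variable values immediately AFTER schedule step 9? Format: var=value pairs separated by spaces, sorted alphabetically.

Step 1: thread C executes C1 (x = x * 3). Shared: x=12 y=0. PCs: A@0 B@0 C@1
Step 2: thread B executes B1 (y = 5). Shared: x=12 y=5. PCs: A@0 B@1 C@1
Step 3: thread B executes B2 (y = x). Shared: x=12 y=12. PCs: A@0 B@2 C@1
Step 4: thread A executes A1 (y = y + 2). Shared: x=12 y=14. PCs: A@1 B@2 C@1
Step 5: thread C executes C2 (y = 4). Shared: x=12 y=4. PCs: A@1 B@2 C@2
Step 6: thread A executes A2 (x = x - 2). Shared: x=10 y=4. PCs: A@2 B@2 C@2
Step 7: thread C executes C3 (y = x). Shared: x=10 y=10. PCs: A@2 B@2 C@3
Step 8: thread A executes A3 (x = x - 1). Shared: x=9 y=10. PCs: A@3 B@2 C@3
Step 9: thread A executes A4 (x = x - 1). Shared: x=8 y=10. PCs: A@4 B@2 C@3

Answer: x=8 y=10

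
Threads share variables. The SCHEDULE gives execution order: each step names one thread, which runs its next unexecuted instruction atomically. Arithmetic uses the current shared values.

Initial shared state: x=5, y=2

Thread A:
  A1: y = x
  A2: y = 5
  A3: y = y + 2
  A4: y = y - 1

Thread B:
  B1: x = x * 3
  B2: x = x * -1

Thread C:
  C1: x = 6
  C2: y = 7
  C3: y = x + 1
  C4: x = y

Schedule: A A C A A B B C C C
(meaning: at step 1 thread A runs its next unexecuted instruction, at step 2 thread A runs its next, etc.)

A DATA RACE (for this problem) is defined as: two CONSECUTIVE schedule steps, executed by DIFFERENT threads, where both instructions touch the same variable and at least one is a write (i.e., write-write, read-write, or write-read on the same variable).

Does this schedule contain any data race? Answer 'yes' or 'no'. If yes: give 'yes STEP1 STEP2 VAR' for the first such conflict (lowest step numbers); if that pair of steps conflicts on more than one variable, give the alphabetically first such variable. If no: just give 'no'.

Answer: no

Derivation:
Steps 1,2: same thread (A). No race.
Steps 2,3: A(r=-,w=y) vs C(r=-,w=x). No conflict.
Steps 3,4: C(r=-,w=x) vs A(r=y,w=y). No conflict.
Steps 4,5: same thread (A). No race.
Steps 5,6: A(r=y,w=y) vs B(r=x,w=x). No conflict.
Steps 6,7: same thread (B). No race.
Steps 7,8: B(r=x,w=x) vs C(r=-,w=y). No conflict.
Steps 8,9: same thread (C). No race.
Steps 9,10: same thread (C). No race.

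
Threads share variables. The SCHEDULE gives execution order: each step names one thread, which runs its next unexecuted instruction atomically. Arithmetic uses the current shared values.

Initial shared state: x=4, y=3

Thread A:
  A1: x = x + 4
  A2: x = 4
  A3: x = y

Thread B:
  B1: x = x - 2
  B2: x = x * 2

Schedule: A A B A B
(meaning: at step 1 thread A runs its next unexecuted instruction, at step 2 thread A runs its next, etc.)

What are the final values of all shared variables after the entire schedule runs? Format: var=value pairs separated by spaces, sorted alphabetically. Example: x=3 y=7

Answer: x=6 y=3

Derivation:
Step 1: thread A executes A1 (x = x + 4). Shared: x=8 y=3. PCs: A@1 B@0
Step 2: thread A executes A2 (x = 4). Shared: x=4 y=3. PCs: A@2 B@0
Step 3: thread B executes B1 (x = x - 2). Shared: x=2 y=3. PCs: A@2 B@1
Step 4: thread A executes A3 (x = y). Shared: x=3 y=3. PCs: A@3 B@1
Step 5: thread B executes B2 (x = x * 2). Shared: x=6 y=3. PCs: A@3 B@2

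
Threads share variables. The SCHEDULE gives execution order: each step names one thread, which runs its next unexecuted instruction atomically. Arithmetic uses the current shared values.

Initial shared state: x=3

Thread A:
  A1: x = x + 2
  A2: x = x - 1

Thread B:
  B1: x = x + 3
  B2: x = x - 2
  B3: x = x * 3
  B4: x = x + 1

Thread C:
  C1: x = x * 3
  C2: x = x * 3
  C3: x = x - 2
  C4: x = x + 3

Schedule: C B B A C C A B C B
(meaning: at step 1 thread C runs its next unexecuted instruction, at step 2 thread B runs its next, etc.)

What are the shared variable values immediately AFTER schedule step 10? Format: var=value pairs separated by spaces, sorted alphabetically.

Answer: x=103

Derivation:
Step 1: thread C executes C1 (x = x * 3). Shared: x=9. PCs: A@0 B@0 C@1
Step 2: thread B executes B1 (x = x + 3). Shared: x=12. PCs: A@0 B@1 C@1
Step 3: thread B executes B2 (x = x - 2). Shared: x=10. PCs: A@0 B@2 C@1
Step 4: thread A executes A1 (x = x + 2). Shared: x=12. PCs: A@1 B@2 C@1
Step 5: thread C executes C2 (x = x * 3). Shared: x=36. PCs: A@1 B@2 C@2
Step 6: thread C executes C3 (x = x - 2). Shared: x=34. PCs: A@1 B@2 C@3
Step 7: thread A executes A2 (x = x - 1). Shared: x=33. PCs: A@2 B@2 C@3
Step 8: thread B executes B3 (x = x * 3). Shared: x=99. PCs: A@2 B@3 C@3
Step 9: thread C executes C4 (x = x + 3). Shared: x=102. PCs: A@2 B@3 C@4
Step 10: thread B executes B4 (x = x + 1). Shared: x=103. PCs: A@2 B@4 C@4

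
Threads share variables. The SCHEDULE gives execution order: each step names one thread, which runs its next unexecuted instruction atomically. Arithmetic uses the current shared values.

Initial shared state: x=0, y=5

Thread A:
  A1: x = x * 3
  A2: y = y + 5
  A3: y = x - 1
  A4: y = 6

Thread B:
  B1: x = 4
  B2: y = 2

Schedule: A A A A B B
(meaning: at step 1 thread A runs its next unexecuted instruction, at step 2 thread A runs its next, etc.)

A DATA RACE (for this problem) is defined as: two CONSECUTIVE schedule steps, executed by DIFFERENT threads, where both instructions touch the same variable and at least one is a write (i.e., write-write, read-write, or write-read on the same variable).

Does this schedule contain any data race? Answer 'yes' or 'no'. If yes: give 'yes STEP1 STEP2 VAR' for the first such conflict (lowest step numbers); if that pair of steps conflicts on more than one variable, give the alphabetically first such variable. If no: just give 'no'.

Answer: no

Derivation:
Steps 1,2: same thread (A). No race.
Steps 2,3: same thread (A). No race.
Steps 3,4: same thread (A). No race.
Steps 4,5: A(r=-,w=y) vs B(r=-,w=x). No conflict.
Steps 5,6: same thread (B). No race.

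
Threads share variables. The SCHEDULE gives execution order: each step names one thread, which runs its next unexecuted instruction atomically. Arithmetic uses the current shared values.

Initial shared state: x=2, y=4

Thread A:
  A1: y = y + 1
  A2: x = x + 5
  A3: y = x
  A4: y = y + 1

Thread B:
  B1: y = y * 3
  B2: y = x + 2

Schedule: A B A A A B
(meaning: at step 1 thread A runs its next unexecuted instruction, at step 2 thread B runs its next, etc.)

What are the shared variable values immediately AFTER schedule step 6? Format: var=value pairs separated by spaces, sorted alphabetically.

Step 1: thread A executes A1 (y = y + 1). Shared: x=2 y=5. PCs: A@1 B@0
Step 2: thread B executes B1 (y = y * 3). Shared: x=2 y=15. PCs: A@1 B@1
Step 3: thread A executes A2 (x = x + 5). Shared: x=7 y=15. PCs: A@2 B@1
Step 4: thread A executes A3 (y = x). Shared: x=7 y=7. PCs: A@3 B@1
Step 5: thread A executes A4 (y = y + 1). Shared: x=7 y=8. PCs: A@4 B@1
Step 6: thread B executes B2 (y = x + 2). Shared: x=7 y=9. PCs: A@4 B@2

Answer: x=7 y=9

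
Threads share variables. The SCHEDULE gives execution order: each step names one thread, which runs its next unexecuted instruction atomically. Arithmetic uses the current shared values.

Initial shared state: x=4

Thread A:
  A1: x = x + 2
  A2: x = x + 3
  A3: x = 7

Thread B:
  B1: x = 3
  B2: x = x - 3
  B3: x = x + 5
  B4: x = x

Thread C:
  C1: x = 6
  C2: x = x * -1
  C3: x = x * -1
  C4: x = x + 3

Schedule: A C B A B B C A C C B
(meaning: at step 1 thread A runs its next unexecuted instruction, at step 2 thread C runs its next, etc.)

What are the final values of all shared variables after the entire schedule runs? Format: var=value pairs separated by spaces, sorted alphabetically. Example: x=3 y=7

Step 1: thread A executes A1 (x = x + 2). Shared: x=6. PCs: A@1 B@0 C@0
Step 2: thread C executes C1 (x = 6). Shared: x=6. PCs: A@1 B@0 C@1
Step 3: thread B executes B1 (x = 3). Shared: x=3. PCs: A@1 B@1 C@1
Step 4: thread A executes A2 (x = x + 3). Shared: x=6. PCs: A@2 B@1 C@1
Step 5: thread B executes B2 (x = x - 3). Shared: x=3. PCs: A@2 B@2 C@1
Step 6: thread B executes B3 (x = x + 5). Shared: x=8. PCs: A@2 B@3 C@1
Step 7: thread C executes C2 (x = x * -1). Shared: x=-8. PCs: A@2 B@3 C@2
Step 8: thread A executes A3 (x = 7). Shared: x=7. PCs: A@3 B@3 C@2
Step 9: thread C executes C3 (x = x * -1). Shared: x=-7. PCs: A@3 B@3 C@3
Step 10: thread C executes C4 (x = x + 3). Shared: x=-4. PCs: A@3 B@3 C@4
Step 11: thread B executes B4 (x = x). Shared: x=-4. PCs: A@3 B@4 C@4

Answer: x=-4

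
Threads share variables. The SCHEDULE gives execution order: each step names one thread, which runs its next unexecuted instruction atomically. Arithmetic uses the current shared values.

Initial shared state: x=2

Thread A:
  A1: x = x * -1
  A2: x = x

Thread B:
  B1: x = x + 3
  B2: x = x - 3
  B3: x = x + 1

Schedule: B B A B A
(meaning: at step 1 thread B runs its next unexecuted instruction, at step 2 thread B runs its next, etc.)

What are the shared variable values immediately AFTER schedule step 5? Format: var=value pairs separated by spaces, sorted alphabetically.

Step 1: thread B executes B1 (x = x + 3). Shared: x=5. PCs: A@0 B@1
Step 2: thread B executes B2 (x = x - 3). Shared: x=2. PCs: A@0 B@2
Step 3: thread A executes A1 (x = x * -1). Shared: x=-2. PCs: A@1 B@2
Step 4: thread B executes B3 (x = x + 1). Shared: x=-1. PCs: A@1 B@3
Step 5: thread A executes A2 (x = x). Shared: x=-1. PCs: A@2 B@3

Answer: x=-1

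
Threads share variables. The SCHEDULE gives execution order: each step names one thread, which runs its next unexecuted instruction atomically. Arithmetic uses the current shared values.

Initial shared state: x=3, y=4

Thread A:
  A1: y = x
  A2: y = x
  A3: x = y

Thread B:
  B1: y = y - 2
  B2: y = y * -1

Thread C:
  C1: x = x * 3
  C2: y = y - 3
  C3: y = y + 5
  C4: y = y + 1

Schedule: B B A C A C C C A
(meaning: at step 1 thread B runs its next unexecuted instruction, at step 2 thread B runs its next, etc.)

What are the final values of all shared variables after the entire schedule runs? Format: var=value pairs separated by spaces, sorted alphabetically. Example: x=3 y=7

Step 1: thread B executes B1 (y = y - 2). Shared: x=3 y=2. PCs: A@0 B@1 C@0
Step 2: thread B executes B2 (y = y * -1). Shared: x=3 y=-2. PCs: A@0 B@2 C@0
Step 3: thread A executes A1 (y = x). Shared: x=3 y=3. PCs: A@1 B@2 C@0
Step 4: thread C executes C1 (x = x * 3). Shared: x=9 y=3. PCs: A@1 B@2 C@1
Step 5: thread A executes A2 (y = x). Shared: x=9 y=9. PCs: A@2 B@2 C@1
Step 6: thread C executes C2 (y = y - 3). Shared: x=9 y=6. PCs: A@2 B@2 C@2
Step 7: thread C executes C3 (y = y + 5). Shared: x=9 y=11. PCs: A@2 B@2 C@3
Step 8: thread C executes C4 (y = y + 1). Shared: x=9 y=12. PCs: A@2 B@2 C@4
Step 9: thread A executes A3 (x = y). Shared: x=12 y=12. PCs: A@3 B@2 C@4

Answer: x=12 y=12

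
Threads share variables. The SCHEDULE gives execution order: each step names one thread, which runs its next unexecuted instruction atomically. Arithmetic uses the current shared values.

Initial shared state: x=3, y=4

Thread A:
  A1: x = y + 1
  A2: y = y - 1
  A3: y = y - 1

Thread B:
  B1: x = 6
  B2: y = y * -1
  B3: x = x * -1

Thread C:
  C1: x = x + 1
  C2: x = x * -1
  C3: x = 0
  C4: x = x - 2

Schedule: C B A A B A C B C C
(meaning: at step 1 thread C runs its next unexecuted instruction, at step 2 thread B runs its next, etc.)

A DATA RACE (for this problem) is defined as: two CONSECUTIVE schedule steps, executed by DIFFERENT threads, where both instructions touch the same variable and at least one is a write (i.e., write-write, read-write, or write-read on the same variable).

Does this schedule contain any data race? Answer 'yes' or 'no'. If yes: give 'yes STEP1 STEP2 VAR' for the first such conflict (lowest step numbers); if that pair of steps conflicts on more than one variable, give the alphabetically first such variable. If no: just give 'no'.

Steps 1,2: C(x = x + 1) vs B(x = 6). RACE on x (W-W).
Steps 2,3: B(x = 6) vs A(x = y + 1). RACE on x (W-W).
Steps 3,4: same thread (A). No race.
Steps 4,5: A(y = y - 1) vs B(y = y * -1). RACE on y (W-W).
Steps 5,6: B(y = y * -1) vs A(y = y - 1). RACE on y (W-W).
Steps 6,7: A(r=y,w=y) vs C(r=x,w=x). No conflict.
Steps 7,8: C(x = x * -1) vs B(x = x * -1). RACE on x (W-W).
Steps 8,9: B(x = x * -1) vs C(x = 0). RACE on x (W-W).
Steps 9,10: same thread (C). No race.
First conflict at steps 1,2.

Answer: yes 1 2 x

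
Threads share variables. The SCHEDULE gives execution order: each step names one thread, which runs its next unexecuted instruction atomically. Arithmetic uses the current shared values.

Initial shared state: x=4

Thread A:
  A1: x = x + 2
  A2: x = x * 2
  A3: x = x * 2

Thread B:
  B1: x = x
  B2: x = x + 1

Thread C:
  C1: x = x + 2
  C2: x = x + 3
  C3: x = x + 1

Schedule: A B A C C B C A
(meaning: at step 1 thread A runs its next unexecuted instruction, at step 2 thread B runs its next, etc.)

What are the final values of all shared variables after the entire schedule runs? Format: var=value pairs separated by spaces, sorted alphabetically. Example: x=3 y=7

Answer: x=38

Derivation:
Step 1: thread A executes A1 (x = x + 2). Shared: x=6. PCs: A@1 B@0 C@0
Step 2: thread B executes B1 (x = x). Shared: x=6. PCs: A@1 B@1 C@0
Step 3: thread A executes A2 (x = x * 2). Shared: x=12. PCs: A@2 B@1 C@0
Step 4: thread C executes C1 (x = x + 2). Shared: x=14. PCs: A@2 B@1 C@1
Step 5: thread C executes C2 (x = x + 3). Shared: x=17. PCs: A@2 B@1 C@2
Step 6: thread B executes B2 (x = x + 1). Shared: x=18. PCs: A@2 B@2 C@2
Step 7: thread C executes C3 (x = x + 1). Shared: x=19. PCs: A@2 B@2 C@3
Step 8: thread A executes A3 (x = x * 2). Shared: x=38. PCs: A@3 B@2 C@3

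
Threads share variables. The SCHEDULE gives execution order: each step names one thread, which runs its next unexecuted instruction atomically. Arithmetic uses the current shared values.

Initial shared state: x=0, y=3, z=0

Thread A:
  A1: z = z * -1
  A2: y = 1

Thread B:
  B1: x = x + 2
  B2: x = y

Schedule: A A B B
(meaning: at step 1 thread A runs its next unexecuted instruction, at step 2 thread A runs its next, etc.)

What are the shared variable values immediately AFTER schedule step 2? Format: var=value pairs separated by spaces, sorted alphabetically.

Step 1: thread A executes A1 (z = z * -1). Shared: x=0 y=3 z=0. PCs: A@1 B@0
Step 2: thread A executes A2 (y = 1). Shared: x=0 y=1 z=0. PCs: A@2 B@0

Answer: x=0 y=1 z=0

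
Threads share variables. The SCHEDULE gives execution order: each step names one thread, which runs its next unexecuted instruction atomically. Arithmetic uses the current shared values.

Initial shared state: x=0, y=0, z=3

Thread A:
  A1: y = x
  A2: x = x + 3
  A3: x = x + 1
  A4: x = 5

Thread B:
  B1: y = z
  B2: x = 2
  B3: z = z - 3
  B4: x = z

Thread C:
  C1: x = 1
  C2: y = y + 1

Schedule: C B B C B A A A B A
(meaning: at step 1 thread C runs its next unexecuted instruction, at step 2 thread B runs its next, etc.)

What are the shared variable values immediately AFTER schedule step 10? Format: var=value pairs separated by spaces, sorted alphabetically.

Step 1: thread C executes C1 (x = 1). Shared: x=1 y=0 z=3. PCs: A@0 B@0 C@1
Step 2: thread B executes B1 (y = z). Shared: x=1 y=3 z=3. PCs: A@0 B@1 C@1
Step 3: thread B executes B2 (x = 2). Shared: x=2 y=3 z=3. PCs: A@0 B@2 C@1
Step 4: thread C executes C2 (y = y + 1). Shared: x=2 y=4 z=3. PCs: A@0 B@2 C@2
Step 5: thread B executes B3 (z = z - 3). Shared: x=2 y=4 z=0. PCs: A@0 B@3 C@2
Step 6: thread A executes A1 (y = x). Shared: x=2 y=2 z=0. PCs: A@1 B@3 C@2
Step 7: thread A executes A2 (x = x + 3). Shared: x=5 y=2 z=0. PCs: A@2 B@3 C@2
Step 8: thread A executes A3 (x = x + 1). Shared: x=6 y=2 z=0. PCs: A@3 B@3 C@2
Step 9: thread B executes B4 (x = z). Shared: x=0 y=2 z=0. PCs: A@3 B@4 C@2
Step 10: thread A executes A4 (x = 5). Shared: x=5 y=2 z=0. PCs: A@4 B@4 C@2

Answer: x=5 y=2 z=0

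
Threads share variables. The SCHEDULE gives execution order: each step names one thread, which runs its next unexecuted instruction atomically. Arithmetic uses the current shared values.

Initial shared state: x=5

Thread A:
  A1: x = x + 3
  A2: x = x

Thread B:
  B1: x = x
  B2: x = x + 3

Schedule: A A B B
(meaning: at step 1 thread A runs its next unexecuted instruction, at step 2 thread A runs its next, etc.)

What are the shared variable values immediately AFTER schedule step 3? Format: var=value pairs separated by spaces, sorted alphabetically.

Step 1: thread A executes A1 (x = x + 3). Shared: x=8. PCs: A@1 B@0
Step 2: thread A executes A2 (x = x). Shared: x=8. PCs: A@2 B@0
Step 3: thread B executes B1 (x = x). Shared: x=8. PCs: A@2 B@1

Answer: x=8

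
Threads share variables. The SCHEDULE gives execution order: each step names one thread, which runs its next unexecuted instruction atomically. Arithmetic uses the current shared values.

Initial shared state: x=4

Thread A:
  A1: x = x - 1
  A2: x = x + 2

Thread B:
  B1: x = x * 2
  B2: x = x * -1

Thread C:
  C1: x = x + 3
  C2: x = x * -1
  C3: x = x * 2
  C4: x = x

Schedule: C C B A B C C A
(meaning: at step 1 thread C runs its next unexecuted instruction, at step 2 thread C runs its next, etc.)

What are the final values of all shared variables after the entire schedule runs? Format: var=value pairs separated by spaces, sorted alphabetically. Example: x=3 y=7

Step 1: thread C executes C1 (x = x + 3). Shared: x=7. PCs: A@0 B@0 C@1
Step 2: thread C executes C2 (x = x * -1). Shared: x=-7. PCs: A@0 B@0 C@2
Step 3: thread B executes B1 (x = x * 2). Shared: x=-14. PCs: A@0 B@1 C@2
Step 4: thread A executes A1 (x = x - 1). Shared: x=-15. PCs: A@1 B@1 C@2
Step 5: thread B executes B2 (x = x * -1). Shared: x=15. PCs: A@1 B@2 C@2
Step 6: thread C executes C3 (x = x * 2). Shared: x=30. PCs: A@1 B@2 C@3
Step 7: thread C executes C4 (x = x). Shared: x=30. PCs: A@1 B@2 C@4
Step 8: thread A executes A2 (x = x + 2). Shared: x=32. PCs: A@2 B@2 C@4

Answer: x=32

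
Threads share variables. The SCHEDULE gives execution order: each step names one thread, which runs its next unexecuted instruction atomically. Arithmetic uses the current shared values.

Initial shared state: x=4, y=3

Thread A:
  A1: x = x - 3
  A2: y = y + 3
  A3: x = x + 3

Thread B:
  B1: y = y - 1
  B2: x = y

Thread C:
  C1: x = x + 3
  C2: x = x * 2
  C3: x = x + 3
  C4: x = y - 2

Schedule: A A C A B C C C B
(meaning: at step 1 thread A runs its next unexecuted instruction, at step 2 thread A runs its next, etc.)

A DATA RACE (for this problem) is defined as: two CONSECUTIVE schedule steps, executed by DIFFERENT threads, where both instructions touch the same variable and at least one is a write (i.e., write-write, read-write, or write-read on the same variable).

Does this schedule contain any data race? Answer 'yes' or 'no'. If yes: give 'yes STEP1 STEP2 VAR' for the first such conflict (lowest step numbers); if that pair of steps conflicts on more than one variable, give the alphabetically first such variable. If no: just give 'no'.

Steps 1,2: same thread (A). No race.
Steps 2,3: A(r=y,w=y) vs C(r=x,w=x). No conflict.
Steps 3,4: C(x = x + 3) vs A(x = x + 3). RACE on x (W-W).
Steps 4,5: A(r=x,w=x) vs B(r=y,w=y). No conflict.
Steps 5,6: B(r=y,w=y) vs C(r=x,w=x). No conflict.
Steps 6,7: same thread (C). No race.
Steps 7,8: same thread (C). No race.
Steps 8,9: C(x = y - 2) vs B(x = y). RACE on x (W-W).
First conflict at steps 3,4.

Answer: yes 3 4 x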